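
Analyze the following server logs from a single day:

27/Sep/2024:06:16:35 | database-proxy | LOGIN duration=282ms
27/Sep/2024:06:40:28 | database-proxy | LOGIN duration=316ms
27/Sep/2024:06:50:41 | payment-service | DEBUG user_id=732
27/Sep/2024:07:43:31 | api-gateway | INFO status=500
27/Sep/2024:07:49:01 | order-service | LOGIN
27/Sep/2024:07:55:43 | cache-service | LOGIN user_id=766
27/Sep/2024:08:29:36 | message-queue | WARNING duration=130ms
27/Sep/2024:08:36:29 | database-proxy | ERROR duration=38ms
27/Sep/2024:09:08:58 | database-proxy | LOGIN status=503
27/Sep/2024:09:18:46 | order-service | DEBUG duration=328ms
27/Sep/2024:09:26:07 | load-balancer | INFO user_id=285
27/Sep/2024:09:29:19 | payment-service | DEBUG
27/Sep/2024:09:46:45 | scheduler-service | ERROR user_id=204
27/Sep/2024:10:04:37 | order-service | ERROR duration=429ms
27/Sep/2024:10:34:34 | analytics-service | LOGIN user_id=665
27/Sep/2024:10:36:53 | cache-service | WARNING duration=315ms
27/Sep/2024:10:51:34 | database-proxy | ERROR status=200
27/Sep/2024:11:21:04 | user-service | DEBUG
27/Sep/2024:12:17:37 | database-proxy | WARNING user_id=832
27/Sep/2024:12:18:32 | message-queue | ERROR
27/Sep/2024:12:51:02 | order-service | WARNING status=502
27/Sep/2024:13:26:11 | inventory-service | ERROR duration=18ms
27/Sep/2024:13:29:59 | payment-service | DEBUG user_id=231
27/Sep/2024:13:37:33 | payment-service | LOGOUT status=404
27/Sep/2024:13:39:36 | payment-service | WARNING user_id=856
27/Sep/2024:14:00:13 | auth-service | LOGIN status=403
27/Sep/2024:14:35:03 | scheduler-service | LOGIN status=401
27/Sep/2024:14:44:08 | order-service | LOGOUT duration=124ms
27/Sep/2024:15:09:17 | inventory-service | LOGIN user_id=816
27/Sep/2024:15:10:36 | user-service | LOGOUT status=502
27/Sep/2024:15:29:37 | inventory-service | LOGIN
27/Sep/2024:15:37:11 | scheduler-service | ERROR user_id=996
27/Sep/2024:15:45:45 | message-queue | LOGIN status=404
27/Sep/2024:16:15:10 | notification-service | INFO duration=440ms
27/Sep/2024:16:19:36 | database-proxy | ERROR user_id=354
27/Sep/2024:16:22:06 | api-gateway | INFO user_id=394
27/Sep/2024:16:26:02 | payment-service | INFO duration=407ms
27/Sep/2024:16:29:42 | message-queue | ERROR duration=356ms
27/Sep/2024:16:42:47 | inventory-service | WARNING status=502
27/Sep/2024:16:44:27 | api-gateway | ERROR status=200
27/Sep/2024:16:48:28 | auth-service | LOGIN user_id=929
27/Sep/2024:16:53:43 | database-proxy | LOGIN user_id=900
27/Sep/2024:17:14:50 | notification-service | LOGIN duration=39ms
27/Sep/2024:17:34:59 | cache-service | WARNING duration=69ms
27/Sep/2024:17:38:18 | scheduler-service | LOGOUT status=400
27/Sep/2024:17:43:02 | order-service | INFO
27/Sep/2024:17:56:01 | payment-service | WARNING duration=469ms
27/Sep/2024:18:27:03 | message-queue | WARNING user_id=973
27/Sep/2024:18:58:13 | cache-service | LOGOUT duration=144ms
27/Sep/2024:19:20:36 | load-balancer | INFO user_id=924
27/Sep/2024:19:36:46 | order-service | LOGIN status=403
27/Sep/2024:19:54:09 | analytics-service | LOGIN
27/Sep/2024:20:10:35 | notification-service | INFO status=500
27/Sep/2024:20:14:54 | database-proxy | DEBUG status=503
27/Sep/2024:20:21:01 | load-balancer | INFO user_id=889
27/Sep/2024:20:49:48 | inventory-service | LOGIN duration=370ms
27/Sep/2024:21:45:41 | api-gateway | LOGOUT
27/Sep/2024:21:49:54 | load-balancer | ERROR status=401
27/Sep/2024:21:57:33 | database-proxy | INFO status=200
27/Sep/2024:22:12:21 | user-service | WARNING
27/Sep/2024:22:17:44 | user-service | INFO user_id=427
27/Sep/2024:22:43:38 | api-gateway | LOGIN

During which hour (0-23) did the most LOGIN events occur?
15

To find the peak hour:

1. Group all LOGIN events by hour
2. Count events in each hour
3. Find hour with maximum count
4. Peak hour: 15 (with 3 events)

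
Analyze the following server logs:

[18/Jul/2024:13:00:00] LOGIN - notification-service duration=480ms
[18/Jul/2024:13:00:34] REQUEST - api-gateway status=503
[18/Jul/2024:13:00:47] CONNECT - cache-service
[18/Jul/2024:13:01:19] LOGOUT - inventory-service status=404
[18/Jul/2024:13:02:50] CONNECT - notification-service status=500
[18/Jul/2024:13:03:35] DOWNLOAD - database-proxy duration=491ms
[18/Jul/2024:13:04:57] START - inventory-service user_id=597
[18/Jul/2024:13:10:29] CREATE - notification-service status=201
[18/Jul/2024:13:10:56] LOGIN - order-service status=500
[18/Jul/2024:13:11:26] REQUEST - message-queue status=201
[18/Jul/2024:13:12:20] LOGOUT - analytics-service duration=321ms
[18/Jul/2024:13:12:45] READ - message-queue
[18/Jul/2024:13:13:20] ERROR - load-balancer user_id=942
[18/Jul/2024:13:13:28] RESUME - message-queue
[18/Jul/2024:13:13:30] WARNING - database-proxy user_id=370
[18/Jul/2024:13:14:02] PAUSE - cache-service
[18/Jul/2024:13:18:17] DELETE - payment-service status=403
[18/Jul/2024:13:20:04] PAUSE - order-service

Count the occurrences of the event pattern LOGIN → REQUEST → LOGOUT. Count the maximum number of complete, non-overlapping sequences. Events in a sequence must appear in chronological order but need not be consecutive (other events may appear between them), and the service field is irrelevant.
2

To count sequences:

1. Look for pattern: LOGIN → REQUEST → LOGOUT
2. Greedily scan the log in chronological order, matching each sequence element in turn (ignoring service)
3. Each time the full pattern completes, increment the count and restart matching from the next event
4. Complete non-overlapping sequences found: 2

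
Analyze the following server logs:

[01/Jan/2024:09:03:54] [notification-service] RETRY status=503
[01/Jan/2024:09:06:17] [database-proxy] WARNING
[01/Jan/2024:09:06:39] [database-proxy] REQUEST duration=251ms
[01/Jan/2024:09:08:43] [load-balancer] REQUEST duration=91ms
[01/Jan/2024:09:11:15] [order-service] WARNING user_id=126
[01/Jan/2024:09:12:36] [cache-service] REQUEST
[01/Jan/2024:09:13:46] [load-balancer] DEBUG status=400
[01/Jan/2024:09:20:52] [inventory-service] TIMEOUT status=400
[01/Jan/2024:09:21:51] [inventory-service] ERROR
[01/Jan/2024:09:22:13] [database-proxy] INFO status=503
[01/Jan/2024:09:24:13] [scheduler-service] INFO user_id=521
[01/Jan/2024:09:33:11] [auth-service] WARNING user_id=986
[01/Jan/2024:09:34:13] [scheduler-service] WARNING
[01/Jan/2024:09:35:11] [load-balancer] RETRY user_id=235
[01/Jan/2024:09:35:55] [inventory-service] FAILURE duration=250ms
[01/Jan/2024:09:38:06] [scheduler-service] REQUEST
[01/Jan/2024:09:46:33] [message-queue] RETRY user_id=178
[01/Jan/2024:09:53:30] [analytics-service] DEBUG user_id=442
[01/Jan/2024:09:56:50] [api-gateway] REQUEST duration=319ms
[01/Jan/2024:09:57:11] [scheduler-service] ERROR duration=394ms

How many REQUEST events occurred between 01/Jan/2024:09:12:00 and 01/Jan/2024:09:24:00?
1

To count events in the time window:

1. Window boundaries: 01/Jan/2024:09:12:00 to 01/Jan/2024:09:24:00
2. Filter for REQUEST events within this window
3. Count matching events: 1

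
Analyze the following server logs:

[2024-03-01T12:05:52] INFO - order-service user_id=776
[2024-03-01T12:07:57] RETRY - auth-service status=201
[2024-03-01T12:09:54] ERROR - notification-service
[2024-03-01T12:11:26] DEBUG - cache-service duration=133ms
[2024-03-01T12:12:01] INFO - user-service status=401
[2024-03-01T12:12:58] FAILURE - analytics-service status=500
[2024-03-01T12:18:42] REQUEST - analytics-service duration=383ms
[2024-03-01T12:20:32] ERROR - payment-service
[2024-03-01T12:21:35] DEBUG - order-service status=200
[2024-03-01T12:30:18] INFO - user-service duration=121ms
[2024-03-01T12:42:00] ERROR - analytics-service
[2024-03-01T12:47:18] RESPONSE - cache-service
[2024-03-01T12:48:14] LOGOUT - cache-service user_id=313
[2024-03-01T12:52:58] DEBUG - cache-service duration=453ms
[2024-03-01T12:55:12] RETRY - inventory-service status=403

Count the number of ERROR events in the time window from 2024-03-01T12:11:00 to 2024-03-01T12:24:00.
1

To count events in the time window:

1. Window boundaries: 2024-03-01T12:11:00 to 2024-03-01T12:24:00
2. Filter for ERROR events within this window
3. Count matching events: 1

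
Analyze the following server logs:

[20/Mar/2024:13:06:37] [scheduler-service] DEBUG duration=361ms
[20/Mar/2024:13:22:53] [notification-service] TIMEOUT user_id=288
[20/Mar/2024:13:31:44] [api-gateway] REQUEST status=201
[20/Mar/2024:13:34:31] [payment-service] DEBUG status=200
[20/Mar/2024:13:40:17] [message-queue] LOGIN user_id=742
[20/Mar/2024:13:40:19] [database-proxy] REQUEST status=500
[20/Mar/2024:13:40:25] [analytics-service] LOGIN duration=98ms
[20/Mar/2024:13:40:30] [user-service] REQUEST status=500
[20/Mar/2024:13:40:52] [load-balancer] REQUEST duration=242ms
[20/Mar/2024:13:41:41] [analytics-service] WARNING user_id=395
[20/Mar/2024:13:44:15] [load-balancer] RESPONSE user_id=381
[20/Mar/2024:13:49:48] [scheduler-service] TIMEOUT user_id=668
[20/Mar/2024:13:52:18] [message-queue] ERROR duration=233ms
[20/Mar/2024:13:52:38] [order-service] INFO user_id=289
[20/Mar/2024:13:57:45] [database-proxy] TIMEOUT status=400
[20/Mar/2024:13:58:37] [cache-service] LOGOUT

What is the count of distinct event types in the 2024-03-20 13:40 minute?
2

To count unique event types:

1. Filter events in the minute starting at 2024-03-20 13:40
2. Extract event types from matching entries
3. Count unique types: 2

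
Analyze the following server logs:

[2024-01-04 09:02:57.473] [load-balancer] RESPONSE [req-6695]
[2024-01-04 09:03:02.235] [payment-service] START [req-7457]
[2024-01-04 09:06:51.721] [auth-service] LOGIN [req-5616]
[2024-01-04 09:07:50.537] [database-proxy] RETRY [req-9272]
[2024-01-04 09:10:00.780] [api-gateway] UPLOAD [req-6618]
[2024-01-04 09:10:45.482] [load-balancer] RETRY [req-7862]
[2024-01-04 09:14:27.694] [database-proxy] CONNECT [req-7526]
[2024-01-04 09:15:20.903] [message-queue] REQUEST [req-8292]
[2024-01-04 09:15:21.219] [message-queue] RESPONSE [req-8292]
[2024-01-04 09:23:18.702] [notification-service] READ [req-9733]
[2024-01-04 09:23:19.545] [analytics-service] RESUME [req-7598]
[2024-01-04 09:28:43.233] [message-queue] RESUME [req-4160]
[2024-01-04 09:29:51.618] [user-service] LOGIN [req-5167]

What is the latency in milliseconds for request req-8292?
316

To calculate latency:

1. Find REQUEST with id req-8292: 2024-01-04 09:15:20.903
2. Find RESPONSE with id req-8292: 2024-01-04 09:15:21.219
3. Latency: 2024-01-04 09:15:21.219 - 2024-01-04 09:15:20.903 = 316ms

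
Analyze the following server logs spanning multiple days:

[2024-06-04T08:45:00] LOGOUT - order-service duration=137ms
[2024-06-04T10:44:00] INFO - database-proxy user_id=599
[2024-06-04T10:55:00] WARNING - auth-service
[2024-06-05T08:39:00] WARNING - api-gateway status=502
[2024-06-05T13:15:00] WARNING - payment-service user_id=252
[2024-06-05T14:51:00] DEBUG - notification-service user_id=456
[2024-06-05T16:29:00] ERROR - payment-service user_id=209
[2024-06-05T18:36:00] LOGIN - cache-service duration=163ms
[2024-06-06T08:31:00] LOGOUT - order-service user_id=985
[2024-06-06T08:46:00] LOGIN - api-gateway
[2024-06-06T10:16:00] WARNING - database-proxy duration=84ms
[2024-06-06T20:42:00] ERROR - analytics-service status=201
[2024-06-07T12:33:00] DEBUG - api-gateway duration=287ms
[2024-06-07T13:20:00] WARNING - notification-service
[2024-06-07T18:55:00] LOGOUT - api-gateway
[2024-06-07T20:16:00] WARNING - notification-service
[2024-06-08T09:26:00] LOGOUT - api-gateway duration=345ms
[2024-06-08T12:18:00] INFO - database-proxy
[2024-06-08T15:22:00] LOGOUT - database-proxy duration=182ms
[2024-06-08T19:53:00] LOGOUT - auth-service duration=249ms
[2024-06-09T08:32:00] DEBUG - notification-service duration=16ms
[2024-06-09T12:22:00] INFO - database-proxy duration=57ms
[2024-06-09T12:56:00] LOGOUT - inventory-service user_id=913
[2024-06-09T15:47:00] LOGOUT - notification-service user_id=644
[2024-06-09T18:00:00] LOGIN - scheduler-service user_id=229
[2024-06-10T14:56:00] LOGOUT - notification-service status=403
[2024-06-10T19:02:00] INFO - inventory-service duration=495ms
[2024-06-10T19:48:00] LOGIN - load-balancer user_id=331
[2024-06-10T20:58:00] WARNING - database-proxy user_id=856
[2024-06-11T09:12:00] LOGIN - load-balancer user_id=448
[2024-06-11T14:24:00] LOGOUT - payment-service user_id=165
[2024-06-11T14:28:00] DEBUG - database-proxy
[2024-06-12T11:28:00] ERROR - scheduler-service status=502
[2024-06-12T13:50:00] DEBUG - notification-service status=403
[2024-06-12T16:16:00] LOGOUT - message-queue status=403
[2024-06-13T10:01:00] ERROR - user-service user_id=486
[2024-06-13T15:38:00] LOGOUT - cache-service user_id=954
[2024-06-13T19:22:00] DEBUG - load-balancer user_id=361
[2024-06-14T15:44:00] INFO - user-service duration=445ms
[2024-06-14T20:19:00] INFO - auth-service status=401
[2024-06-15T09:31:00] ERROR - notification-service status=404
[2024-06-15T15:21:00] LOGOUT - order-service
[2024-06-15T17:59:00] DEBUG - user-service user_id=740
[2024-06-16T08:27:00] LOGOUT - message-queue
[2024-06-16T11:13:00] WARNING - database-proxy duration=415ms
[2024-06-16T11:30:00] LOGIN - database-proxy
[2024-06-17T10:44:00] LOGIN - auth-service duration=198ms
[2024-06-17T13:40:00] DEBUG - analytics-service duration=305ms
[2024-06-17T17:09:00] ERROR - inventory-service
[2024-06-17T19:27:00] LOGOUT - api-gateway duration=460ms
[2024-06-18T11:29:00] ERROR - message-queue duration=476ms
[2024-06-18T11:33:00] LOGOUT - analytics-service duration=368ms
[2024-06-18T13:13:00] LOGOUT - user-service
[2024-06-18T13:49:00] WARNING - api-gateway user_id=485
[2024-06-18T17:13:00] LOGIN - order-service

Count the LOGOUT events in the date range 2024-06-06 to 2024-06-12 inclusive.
10

To filter by date range:

1. Date range: 2024-06-06 through 2024-06-12, both dates inclusive
2. Filter for LOGOUT events whose date falls in this range
3. Count matching events: 10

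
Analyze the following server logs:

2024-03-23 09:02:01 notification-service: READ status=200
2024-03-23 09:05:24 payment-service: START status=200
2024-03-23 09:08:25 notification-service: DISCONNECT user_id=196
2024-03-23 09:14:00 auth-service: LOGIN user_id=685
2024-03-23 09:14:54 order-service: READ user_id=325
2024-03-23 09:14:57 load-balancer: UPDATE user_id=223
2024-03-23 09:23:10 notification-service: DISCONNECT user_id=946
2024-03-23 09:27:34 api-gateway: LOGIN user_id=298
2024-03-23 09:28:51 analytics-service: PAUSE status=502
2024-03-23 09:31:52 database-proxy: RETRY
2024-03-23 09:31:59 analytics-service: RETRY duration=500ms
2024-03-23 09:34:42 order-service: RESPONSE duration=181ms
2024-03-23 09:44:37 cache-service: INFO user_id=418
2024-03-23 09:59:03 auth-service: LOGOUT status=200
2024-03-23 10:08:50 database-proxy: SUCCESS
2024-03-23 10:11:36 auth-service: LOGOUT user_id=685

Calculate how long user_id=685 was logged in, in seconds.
3456

To calculate session duration:

1. Find LOGIN event for user_id=685: 2024-03-23 09:14:00
2. Find LOGOUT event for user_id=685: 2024-03-23 10:11:36
3. Session duration: 2024-03-23 10:11:36 - 2024-03-23 09:14:00 = 3456 seconds (57 minutes)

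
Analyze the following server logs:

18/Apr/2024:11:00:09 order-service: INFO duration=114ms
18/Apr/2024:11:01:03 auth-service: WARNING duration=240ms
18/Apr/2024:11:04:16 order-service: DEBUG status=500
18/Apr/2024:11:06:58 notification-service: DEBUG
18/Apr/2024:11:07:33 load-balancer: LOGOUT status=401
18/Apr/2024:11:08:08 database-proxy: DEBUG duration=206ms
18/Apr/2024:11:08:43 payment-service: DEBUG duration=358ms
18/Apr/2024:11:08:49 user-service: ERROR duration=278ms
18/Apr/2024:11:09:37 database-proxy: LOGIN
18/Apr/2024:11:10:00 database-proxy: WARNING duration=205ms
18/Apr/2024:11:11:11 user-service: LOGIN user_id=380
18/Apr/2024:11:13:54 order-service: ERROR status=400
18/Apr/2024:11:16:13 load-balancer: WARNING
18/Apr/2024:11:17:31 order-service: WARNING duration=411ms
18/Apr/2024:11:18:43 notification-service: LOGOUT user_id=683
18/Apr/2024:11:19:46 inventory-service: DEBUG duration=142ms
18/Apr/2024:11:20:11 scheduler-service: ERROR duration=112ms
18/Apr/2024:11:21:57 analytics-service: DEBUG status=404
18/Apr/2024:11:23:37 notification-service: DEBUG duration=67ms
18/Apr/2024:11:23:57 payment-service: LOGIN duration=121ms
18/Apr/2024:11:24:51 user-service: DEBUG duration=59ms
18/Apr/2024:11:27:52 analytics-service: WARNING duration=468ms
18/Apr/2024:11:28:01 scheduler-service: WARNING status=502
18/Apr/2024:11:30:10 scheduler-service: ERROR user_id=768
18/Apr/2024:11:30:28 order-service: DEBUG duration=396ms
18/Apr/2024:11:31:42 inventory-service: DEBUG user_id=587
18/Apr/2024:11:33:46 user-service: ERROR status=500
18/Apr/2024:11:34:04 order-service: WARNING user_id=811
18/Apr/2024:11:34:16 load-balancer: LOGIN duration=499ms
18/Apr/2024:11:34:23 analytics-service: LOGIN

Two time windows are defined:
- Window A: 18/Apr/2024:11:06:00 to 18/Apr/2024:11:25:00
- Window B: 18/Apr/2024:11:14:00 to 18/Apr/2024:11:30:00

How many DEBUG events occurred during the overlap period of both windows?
4

To find overlap events:

1. Window A: 18/Apr/2024:11:06:00 to 18/Apr/2024:11:25:00
2. Window B: 18/Apr/2024:11:14:00 to 18/Apr/2024:11:30:00
3. Overlap period: 18/Apr/2024:11:14:00 to 18/Apr/2024:11:25:00
4. Count DEBUG events in overlap: 4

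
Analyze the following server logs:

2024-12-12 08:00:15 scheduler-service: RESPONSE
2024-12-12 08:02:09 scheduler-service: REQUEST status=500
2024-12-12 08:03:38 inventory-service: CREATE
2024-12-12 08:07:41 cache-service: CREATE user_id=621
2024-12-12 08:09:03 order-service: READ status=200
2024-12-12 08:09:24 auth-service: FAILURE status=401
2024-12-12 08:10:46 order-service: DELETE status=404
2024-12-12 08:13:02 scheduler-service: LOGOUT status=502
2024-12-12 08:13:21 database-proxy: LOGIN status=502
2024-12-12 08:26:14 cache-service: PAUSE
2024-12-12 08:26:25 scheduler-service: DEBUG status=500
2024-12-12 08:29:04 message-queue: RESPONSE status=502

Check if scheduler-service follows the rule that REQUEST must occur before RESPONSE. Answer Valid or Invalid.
Invalid

To validate ordering:

1. Required order: REQUEST → RESPONSE
2. Rule: REQUEST must occur before RESPONSE
3. Check actual order of events for scheduler-service
4. Result: Invalid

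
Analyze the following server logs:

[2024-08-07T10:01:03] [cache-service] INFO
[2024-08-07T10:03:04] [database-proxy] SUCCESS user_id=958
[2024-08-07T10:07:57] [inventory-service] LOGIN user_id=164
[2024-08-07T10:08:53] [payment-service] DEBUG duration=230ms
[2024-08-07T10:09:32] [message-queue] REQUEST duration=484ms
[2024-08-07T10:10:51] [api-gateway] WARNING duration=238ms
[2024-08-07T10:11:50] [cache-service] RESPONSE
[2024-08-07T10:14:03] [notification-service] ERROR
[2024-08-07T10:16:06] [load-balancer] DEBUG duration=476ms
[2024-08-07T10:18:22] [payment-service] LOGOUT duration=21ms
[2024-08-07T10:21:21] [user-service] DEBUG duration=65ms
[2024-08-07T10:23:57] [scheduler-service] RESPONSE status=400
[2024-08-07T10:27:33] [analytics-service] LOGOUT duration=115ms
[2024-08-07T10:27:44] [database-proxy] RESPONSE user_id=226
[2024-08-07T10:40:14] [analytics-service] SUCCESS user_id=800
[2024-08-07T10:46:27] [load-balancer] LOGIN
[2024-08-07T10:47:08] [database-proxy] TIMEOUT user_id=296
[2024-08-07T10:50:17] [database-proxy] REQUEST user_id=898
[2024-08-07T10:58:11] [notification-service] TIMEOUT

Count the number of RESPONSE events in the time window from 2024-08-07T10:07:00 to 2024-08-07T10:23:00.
1

To count events in the time window:

1. Window boundaries: 2024-08-07T10:07:00 to 2024-08-07T10:23:00
2. Filter for RESPONSE events within this window
3. Count matching events: 1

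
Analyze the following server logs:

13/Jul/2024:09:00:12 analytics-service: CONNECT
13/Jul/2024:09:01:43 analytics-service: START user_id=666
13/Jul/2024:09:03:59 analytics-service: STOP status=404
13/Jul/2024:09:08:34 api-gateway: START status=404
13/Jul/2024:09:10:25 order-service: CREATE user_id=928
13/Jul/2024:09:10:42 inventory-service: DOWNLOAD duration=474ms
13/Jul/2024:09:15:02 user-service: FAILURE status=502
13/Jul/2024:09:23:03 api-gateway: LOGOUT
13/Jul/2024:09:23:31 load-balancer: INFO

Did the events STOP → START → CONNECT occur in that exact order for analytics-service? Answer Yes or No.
No

To verify sequence order:

1. Find all events in sequence STOP → START → CONNECT for analytics-service
2. Extract their timestamps
3. Check if timestamps are in ascending order
4. Result: No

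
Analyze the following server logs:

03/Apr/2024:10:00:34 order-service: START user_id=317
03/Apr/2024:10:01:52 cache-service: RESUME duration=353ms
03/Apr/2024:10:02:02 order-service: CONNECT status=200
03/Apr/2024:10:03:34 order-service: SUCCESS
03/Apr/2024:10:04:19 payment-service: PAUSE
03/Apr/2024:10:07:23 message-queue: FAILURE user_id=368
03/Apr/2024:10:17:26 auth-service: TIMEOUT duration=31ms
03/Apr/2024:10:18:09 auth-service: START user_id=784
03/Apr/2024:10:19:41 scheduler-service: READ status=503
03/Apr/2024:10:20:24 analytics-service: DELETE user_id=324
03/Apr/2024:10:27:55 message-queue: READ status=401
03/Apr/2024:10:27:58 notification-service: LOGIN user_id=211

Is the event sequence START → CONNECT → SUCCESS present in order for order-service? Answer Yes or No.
Yes

To verify sequence order:

1. Find all events in sequence START → CONNECT → SUCCESS for order-service
2. Extract their timestamps
3. Check if timestamps are in ascending order
4. Result: Yes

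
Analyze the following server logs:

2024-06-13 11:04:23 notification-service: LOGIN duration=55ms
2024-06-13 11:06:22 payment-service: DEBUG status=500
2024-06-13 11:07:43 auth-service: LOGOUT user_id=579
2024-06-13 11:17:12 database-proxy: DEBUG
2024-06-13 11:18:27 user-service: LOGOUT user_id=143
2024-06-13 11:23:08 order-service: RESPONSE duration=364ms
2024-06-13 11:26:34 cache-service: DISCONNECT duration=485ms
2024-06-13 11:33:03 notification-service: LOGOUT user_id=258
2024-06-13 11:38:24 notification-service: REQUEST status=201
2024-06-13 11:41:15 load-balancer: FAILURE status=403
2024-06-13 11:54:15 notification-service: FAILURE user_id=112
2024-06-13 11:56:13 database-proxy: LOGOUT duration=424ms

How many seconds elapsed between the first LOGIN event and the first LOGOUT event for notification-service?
1720

To find the time between events:

1. Locate the first LOGIN event for notification-service: 2024-06-13 11:04:23
2. Locate the first LOGOUT event for notification-service: 2024-06-13 11:33:03
3. Calculate the difference: 2024-06-13 11:33:03 - 2024-06-13 11:04:23 = 1720 seconds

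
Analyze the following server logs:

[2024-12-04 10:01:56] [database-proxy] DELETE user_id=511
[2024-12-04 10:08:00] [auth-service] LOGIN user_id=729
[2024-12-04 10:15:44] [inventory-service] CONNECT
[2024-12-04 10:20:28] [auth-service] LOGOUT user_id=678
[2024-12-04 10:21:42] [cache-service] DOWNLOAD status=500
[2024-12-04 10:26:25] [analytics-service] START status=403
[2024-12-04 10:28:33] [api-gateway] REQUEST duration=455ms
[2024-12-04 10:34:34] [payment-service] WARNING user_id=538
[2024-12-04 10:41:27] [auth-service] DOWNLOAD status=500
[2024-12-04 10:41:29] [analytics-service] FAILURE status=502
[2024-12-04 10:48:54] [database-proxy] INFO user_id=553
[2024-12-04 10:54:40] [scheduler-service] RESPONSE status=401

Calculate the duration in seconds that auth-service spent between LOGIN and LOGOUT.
748

To calculate state duration:

1. Find LOGIN event for auth-service: 2024-12-04 10:08:00
2. Find LOGOUT event for auth-service: 2024-12-04 10:20:28
3. Calculate duration: 2024-12-04 10:20:28 - 2024-12-04 10:08:00 = 748 seconds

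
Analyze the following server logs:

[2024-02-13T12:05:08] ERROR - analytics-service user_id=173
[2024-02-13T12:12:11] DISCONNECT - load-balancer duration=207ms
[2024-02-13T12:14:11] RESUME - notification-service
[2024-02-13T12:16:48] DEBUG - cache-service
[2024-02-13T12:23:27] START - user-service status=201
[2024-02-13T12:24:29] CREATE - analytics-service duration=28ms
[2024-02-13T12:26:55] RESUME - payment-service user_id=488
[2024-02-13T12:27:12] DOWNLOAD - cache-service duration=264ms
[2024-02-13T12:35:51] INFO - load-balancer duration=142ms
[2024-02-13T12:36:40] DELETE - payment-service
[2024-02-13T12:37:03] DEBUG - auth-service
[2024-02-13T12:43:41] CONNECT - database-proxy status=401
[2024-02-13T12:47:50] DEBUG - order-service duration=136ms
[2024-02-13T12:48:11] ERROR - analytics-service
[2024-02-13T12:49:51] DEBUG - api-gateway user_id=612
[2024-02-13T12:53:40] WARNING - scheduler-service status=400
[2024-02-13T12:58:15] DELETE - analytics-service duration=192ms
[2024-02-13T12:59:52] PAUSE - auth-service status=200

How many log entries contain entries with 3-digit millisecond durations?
5

To find matching entries:

1. Pattern to match: entries with 3-digit millisecond durations
2. Scan each log entry for the pattern
3. Count matches: 5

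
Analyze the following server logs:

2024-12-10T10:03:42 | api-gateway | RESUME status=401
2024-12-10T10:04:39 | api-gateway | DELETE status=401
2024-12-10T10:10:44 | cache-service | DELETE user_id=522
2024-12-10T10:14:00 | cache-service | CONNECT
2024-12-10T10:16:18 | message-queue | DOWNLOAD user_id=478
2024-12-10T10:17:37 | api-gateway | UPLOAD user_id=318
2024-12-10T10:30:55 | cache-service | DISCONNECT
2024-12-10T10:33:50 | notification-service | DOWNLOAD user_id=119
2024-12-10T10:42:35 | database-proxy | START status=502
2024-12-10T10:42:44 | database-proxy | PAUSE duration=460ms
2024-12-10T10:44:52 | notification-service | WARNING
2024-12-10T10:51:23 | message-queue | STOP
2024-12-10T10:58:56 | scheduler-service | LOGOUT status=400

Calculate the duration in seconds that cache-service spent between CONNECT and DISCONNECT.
1015

To calculate state duration:

1. Find CONNECT event for cache-service: 2024-12-10T10:14:00
2. Find DISCONNECT event for cache-service: 2024-12-10T10:30:55
3. Calculate duration: 2024-12-10T10:30:55 - 2024-12-10T10:14:00 = 1015 seconds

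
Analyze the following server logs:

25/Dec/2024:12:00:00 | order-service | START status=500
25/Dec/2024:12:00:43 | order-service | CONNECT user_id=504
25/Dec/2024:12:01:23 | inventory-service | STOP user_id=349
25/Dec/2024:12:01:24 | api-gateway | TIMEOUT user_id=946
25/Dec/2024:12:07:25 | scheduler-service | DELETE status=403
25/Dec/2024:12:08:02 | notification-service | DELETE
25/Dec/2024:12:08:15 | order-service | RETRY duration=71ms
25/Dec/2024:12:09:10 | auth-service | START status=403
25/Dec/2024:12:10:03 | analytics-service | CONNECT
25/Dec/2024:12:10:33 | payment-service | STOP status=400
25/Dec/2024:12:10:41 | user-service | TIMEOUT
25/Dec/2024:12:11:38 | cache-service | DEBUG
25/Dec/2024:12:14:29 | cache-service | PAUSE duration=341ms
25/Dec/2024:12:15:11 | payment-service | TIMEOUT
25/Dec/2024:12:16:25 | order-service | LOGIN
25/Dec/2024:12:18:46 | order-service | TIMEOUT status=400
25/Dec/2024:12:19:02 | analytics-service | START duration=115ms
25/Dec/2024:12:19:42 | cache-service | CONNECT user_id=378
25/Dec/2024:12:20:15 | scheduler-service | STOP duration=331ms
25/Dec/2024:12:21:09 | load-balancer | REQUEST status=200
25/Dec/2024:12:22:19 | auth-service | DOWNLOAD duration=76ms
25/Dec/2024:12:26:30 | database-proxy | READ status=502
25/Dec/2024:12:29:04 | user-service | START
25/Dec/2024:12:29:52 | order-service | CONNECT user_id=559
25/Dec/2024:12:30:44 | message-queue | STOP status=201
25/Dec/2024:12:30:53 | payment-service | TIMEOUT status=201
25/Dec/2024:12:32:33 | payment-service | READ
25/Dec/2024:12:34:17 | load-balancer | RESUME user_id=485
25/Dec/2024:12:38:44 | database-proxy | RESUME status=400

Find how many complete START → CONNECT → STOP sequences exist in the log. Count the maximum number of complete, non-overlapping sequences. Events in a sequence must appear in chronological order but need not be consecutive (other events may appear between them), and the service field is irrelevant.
4

To count sequences:

1. Look for pattern: START → CONNECT → STOP
2. Greedily scan the log in chronological order, matching each sequence element in turn (ignoring service)
3. Each time the full pattern completes, increment the count and restart matching from the next event
4. Complete non-overlapping sequences found: 4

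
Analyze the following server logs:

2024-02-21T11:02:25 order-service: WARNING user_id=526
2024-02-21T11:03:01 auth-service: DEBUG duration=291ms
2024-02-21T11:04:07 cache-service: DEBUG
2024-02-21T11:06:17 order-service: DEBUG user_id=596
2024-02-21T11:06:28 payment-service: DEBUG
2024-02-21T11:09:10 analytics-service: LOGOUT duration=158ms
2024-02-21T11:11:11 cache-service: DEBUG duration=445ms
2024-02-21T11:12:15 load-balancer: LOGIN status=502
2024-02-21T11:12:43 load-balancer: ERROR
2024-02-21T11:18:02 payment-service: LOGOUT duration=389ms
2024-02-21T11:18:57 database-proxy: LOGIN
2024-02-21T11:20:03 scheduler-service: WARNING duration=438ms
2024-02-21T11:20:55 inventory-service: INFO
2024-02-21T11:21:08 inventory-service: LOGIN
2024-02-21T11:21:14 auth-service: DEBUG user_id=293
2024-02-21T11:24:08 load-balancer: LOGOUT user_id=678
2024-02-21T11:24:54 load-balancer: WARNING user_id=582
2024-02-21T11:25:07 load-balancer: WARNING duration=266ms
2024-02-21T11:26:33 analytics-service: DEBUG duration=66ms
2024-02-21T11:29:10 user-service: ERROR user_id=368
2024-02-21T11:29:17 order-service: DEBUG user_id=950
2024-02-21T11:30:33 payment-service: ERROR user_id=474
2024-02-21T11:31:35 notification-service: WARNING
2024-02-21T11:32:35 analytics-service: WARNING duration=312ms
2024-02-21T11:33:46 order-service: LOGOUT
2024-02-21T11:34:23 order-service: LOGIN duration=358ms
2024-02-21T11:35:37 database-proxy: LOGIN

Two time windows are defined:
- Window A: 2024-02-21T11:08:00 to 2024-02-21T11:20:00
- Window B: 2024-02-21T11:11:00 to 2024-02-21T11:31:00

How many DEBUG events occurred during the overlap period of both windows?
1

To find overlap events:

1. Window A: 2024-02-21T11:08:00 to 2024-02-21T11:20:00
2. Window B: 2024-02-21T11:11:00 to 2024-02-21T11:31:00
3. Overlap period: 2024-02-21T11:11:00 to 2024-02-21T11:20:00
4. Count DEBUG events in overlap: 1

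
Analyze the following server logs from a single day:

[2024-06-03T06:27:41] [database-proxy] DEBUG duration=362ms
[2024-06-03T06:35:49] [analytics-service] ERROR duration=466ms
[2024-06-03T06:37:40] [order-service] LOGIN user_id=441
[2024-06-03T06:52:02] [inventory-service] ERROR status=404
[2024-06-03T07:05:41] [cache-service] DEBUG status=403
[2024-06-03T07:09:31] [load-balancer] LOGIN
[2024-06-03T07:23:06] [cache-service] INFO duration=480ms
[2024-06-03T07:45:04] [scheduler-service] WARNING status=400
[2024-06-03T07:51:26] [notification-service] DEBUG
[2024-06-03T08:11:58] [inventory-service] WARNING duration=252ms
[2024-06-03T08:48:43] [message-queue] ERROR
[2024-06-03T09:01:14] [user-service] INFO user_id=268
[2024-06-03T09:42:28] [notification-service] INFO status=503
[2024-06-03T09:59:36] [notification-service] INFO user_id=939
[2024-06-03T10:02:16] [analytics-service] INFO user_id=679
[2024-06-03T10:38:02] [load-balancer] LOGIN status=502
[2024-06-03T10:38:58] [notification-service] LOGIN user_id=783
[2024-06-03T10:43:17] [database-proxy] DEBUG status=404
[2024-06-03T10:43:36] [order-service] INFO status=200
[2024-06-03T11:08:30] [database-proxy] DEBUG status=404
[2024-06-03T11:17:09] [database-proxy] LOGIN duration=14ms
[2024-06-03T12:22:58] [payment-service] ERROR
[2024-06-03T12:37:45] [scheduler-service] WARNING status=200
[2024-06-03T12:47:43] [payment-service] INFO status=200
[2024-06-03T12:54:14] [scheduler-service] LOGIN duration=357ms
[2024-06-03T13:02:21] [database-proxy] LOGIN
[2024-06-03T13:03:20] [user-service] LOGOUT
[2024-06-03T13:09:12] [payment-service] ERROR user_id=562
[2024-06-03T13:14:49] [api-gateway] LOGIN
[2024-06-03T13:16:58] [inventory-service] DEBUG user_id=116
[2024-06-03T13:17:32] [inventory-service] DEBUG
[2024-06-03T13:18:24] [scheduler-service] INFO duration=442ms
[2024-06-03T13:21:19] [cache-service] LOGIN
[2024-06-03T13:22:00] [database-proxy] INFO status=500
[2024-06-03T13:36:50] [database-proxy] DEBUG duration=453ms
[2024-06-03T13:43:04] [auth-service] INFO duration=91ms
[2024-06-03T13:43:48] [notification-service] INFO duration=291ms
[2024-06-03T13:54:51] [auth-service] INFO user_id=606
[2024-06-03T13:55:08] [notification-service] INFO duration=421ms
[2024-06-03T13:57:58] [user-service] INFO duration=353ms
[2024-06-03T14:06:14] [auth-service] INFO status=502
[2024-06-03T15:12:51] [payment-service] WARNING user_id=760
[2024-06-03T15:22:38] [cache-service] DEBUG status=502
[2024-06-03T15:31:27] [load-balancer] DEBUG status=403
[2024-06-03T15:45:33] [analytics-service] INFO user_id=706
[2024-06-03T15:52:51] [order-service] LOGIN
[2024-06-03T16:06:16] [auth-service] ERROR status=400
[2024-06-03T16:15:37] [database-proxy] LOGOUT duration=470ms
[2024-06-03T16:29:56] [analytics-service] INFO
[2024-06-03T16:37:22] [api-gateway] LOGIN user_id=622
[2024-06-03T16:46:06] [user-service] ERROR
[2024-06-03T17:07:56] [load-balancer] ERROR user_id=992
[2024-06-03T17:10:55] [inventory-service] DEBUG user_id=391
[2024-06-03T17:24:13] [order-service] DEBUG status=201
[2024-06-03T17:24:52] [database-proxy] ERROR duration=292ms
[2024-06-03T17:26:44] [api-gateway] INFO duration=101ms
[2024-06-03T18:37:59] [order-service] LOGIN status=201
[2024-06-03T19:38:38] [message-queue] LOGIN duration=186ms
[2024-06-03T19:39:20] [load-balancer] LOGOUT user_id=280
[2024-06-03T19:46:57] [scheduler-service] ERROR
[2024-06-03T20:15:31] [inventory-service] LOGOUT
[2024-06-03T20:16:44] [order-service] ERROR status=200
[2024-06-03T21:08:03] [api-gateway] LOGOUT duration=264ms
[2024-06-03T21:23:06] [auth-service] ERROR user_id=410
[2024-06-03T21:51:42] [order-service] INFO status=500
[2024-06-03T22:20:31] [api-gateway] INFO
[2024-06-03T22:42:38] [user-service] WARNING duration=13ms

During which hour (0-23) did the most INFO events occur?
13

To find the peak hour:

1. Group all INFO events by hour
2. Count events in each hour
3. Find hour with maximum count
4. Peak hour: 13 (with 7 events)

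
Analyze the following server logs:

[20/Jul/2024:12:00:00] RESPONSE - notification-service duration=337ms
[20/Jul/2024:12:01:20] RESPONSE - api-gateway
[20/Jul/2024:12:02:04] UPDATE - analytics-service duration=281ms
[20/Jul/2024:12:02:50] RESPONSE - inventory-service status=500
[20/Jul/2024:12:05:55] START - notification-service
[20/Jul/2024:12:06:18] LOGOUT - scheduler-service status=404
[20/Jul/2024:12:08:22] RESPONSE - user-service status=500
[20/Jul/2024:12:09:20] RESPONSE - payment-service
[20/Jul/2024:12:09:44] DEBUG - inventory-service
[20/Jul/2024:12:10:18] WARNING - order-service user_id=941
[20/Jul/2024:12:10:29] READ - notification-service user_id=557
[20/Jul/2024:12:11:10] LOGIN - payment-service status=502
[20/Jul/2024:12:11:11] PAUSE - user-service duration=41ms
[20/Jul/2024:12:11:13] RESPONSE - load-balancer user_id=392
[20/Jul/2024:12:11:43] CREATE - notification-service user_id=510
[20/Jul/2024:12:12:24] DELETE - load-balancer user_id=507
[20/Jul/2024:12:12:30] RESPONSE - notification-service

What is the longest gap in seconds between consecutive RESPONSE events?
332

To find the longest gap:

1. Extract all RESPONSE events in chronological order
2. Calculate time differences between consecutive events
3. Find the maximum difference
4. Longest gap: 332 seconds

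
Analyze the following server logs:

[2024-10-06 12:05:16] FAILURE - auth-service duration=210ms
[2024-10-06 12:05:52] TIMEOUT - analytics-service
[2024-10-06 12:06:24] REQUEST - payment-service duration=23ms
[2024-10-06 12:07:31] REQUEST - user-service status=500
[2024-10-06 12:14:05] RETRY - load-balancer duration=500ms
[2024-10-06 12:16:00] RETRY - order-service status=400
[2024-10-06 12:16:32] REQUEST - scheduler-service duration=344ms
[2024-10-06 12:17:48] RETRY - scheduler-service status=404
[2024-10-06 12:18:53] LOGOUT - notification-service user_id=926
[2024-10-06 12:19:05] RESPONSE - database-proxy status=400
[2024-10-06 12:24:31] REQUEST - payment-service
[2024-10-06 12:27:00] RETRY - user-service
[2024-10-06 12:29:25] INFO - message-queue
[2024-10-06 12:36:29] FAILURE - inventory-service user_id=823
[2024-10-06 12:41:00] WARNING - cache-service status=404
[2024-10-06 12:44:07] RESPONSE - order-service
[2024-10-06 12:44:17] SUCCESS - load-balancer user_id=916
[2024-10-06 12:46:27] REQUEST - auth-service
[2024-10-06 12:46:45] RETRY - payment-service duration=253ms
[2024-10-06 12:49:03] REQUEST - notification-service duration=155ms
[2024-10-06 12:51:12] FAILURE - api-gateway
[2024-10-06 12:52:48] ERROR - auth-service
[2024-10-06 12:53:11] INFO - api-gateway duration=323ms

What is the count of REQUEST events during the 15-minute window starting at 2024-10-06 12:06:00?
3

To count events in the time window:

1. Window boundaries: 2024-10-06 12:06:00 to 2024-10-06 12:21:00
2. Filter for REQUEST events within this window
3. Count matching events: 3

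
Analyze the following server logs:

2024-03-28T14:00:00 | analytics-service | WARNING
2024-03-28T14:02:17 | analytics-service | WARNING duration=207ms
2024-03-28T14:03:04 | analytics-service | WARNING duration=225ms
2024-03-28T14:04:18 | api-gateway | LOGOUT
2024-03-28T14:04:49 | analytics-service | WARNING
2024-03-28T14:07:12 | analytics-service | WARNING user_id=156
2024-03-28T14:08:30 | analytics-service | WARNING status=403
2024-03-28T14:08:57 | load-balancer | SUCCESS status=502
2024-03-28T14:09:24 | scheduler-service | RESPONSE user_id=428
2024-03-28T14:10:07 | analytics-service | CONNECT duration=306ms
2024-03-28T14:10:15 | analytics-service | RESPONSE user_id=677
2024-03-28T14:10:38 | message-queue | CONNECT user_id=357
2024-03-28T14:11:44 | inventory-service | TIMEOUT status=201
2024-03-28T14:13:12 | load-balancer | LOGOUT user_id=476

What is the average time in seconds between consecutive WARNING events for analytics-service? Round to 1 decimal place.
102.0

To calculate average interval:

1. Find all WARNING events for analytics-service in order
2. Calculate time gaps between consecutive events
3. Compute mean of gaps: 510 / 5 = 102.0 seconds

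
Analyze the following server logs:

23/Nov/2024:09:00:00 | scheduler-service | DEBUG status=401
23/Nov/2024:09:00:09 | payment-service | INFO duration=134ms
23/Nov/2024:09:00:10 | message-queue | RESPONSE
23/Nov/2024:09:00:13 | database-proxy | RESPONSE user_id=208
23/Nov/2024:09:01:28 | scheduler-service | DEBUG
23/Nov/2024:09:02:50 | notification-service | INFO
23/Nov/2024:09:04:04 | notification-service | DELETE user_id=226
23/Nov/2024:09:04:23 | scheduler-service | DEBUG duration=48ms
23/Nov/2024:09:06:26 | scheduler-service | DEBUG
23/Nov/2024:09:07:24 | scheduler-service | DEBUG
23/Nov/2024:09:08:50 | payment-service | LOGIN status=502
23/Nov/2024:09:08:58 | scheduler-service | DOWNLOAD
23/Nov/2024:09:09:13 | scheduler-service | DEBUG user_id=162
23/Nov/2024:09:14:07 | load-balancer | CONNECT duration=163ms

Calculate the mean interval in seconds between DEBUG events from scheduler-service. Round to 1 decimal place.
110.6

To calculate average interval:

1. Find all DEBUG events for scheduler-service in order
2. Calculate time gaps between consecutive events
3. Compute mean of gaps: 553 / 5 = 110.6 seconds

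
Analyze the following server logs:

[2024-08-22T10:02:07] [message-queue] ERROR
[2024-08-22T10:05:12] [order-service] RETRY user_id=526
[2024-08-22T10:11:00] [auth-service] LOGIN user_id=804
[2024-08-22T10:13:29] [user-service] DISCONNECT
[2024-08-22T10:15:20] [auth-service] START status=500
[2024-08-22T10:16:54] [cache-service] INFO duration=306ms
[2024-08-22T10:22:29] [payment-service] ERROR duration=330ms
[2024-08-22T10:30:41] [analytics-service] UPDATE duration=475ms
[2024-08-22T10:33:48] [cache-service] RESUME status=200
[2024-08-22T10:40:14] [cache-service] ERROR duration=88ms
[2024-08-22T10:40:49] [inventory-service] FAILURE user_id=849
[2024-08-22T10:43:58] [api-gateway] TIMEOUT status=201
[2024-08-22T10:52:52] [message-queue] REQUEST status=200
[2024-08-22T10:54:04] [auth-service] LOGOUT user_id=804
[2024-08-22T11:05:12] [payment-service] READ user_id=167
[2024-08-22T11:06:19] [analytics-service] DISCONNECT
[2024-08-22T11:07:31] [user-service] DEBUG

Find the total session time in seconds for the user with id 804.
2584

To calculate session duration:

1. Find LOGIN event for user_id=804: 2024-08-22T10:11:00
2. Find LOGOUT event for user_id=804: 2024-08-22T10:54:04
3. Session duration: 2024-08-22T10:54:04 - 2024-08-22T10:11:00 = 2584 seconds (43 minutes)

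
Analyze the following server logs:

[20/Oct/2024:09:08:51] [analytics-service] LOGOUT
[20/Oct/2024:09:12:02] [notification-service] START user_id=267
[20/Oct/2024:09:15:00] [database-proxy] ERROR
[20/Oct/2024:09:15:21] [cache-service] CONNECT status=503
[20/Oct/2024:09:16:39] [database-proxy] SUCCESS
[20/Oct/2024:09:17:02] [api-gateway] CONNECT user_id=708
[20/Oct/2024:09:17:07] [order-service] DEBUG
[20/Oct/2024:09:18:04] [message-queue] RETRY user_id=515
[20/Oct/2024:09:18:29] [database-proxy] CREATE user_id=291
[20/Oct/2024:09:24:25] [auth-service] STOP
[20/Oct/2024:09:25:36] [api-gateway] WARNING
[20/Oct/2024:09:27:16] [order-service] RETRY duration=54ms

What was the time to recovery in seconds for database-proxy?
99

To calculate recovery time:

1. Find ERROR event for database-proxy: 20/Oct/2024:09:15:00
2. Find next SUCCESS event for database-proxy: 20/Oct/2024:09:16:39
3. Recovery time: 20/Oct/2024:09:16:39 - 20/Oct/2024:09:15:00 = 99 seconds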